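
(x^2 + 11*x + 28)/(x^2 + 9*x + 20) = (x + 7)/(x + 5)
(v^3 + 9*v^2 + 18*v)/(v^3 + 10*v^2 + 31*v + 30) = v*(v + 6)/(v^2 + 7*v + 10)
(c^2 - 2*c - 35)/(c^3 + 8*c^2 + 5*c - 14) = (c^2 - 2*c - 35)/(c^3 + 8*c^2 + 5*c - 14)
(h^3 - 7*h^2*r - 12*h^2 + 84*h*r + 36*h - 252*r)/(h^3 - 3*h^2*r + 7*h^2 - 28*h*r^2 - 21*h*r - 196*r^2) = (h^2 - 12*h + 36)/(h^2 + 4*h*r + 7*h + 28*r)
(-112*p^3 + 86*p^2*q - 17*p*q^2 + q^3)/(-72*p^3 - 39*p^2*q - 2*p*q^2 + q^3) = (14*p^2 - 9*p*q + q^2)/(9*p^2 + 6*p*q + q^2)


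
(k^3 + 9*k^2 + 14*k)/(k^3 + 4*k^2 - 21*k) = (k + 2)/(k - 3)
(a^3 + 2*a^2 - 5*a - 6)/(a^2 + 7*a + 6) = (a^2 + a - 6)/(a + 6)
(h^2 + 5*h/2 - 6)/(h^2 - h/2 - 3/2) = (h + 4)/(h + 1)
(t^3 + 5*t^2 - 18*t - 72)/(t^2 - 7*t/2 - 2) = 2*(t^2 + 9*t + 18)/(2*t + 1)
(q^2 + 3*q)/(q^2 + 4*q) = (q + 3)/(q + 4)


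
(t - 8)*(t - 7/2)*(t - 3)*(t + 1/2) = t^4 - 14*t^3 + 221*t^2/4 - 211*t/4 - 42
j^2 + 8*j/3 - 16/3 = (j - 4/3)*(j + 4)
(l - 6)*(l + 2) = l^2 - 4*l - 12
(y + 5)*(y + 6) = y^2 + 11*y + 30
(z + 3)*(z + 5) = z^2 + 8*z + 15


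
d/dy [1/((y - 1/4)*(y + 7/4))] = 128*(-4*y - 3)/(256*y^4 + 768*y^3 + 352*y^2 - 336*y + 49)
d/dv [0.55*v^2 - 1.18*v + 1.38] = 1.1*v - 1.18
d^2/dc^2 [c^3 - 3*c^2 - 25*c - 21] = 6*c - 6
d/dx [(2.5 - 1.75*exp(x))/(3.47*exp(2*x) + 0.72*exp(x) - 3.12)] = (6.0725*exp(2*x) - 17.35*exp(x) + 3.66)*exp(x)/(12.0409*exp(4*x) + 4.9968*exp(3*x) - 21.1344*exp(2*x) - 4.4928*exp(x) + 9.7344)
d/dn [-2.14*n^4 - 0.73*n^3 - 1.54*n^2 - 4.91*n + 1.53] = -8.56*n^3 - 2.19*n^2 - 3.08*n - 4.91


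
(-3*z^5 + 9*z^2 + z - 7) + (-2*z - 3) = -3*z^5 + 9*z^2 - z - 10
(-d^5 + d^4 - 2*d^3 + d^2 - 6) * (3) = -3*d^5 + 3*d^4 - 6*d^3 + 3*d^2 - 18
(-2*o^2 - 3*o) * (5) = -10*o^2 - 15*o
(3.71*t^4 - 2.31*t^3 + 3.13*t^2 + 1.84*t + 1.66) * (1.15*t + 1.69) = 4.2665*t^5 + 3.6134*t^4 - 0.304400000000001*t^3 + 7.4057*t^2 + 5.0186*t + 2.8054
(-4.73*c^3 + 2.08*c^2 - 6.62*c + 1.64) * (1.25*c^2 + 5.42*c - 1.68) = -5.9125*c^5 - 23.0366*c^4 + 10.945*c^3 - 37.3248*c^2 + 20.0104*c - 2.7552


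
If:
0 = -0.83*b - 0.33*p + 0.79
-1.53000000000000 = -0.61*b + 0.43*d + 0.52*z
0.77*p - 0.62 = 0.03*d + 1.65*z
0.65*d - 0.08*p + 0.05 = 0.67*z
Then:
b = 1.26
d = -0.91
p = -0.77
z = -0.72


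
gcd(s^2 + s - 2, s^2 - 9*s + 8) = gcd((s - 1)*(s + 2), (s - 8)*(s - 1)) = s - 1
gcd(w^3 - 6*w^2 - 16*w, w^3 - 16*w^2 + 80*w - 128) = w - 8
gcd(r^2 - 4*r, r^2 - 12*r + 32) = r - 4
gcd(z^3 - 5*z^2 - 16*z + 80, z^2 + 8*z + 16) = z + 4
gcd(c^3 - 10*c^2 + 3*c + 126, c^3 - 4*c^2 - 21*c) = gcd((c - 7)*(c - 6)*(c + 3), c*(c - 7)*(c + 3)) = c^2 - 4*c - 21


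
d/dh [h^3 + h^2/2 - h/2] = 3*h^2 + h - 1/2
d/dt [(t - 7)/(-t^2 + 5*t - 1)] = (-t^2 + 5*t + (t - 7)*(2*t - 5) - 1)/(t^2 - 5*t + 1)^2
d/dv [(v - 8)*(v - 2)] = 2*v - 10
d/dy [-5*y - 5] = -5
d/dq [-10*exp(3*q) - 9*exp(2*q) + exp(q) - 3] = (-30*exp(2*q) - 18*exp(q) + 1)*exp(q)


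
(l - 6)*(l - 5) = l^2 - 11*l + 30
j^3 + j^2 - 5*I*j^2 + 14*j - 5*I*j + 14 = (j + 1)*(j - 7*I)*(j + 2*I)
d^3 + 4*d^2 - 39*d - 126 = (d - 6)*(d + 3)*(d + 7)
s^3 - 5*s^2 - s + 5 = (s - 5)*(s - 1)*(s + 1)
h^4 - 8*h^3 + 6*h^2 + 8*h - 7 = (h - 7)*(h - 1)^2*(h + 1)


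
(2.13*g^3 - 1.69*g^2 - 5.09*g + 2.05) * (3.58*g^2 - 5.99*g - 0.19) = 7.6254*g^5 - 18.8089*g^4 - 8.5038*g^3 + 38.1492*g^2 - 11.3124*g - 0.3895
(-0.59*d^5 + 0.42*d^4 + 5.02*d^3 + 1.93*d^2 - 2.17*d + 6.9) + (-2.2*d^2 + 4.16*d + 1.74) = -0.59*d^5 + 0.42*d^4 + 5.02*d^3 - 0.27*d^2 + 1.99*d + 8.64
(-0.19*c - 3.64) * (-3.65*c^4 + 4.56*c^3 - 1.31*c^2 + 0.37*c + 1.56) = 0.6935*c^5 + 12.4196*c^4 - 16.3495*c^3 + 4.6981*c^2 - 1.6432*c - 5.6784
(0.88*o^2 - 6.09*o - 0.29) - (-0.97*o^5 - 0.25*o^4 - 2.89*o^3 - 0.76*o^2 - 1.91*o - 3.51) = 0.97*o^5 + 0.25*o^4 + 2.89*o^3 + 1.64*o^2 - 4.18*o + 3.22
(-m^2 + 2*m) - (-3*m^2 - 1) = 2*m^2 + 2*m + 1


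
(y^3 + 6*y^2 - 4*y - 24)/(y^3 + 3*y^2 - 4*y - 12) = (y + 6)/(y + 3)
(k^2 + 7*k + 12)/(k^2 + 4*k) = (k + 3)/k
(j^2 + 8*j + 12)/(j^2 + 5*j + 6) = (j + 6)/(j + 3)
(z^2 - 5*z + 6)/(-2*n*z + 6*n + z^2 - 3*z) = (z - 2)/(-2*n + z)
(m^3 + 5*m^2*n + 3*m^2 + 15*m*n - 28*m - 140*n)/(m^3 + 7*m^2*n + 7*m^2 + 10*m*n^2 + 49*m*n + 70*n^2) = (m - 4)/(m + 2*n)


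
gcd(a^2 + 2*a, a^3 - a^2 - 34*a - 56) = a + 2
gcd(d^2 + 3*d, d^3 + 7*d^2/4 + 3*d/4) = d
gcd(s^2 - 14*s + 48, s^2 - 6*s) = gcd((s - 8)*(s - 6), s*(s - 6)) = s - 6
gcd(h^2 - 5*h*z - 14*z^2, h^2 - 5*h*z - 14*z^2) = -h^2 + 5*h*z + 14*z^2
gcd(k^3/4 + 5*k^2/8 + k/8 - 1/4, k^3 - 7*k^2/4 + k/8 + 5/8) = 1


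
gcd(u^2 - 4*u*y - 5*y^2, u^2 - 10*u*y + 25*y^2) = -u + 5*y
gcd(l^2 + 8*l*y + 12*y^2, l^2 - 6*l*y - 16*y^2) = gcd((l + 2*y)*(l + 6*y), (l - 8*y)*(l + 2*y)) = l + 2*y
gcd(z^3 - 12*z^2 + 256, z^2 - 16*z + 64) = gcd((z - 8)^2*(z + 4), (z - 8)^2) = z^2 - 16*z + 64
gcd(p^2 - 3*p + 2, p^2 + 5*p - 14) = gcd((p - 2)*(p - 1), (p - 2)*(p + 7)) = p - 2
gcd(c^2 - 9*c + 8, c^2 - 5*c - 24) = c - 8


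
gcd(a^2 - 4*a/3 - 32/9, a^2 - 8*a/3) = a - 8/3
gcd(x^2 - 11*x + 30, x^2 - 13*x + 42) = x - 6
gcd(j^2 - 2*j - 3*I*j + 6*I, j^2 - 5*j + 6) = j - 2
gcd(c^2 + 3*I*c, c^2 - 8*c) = c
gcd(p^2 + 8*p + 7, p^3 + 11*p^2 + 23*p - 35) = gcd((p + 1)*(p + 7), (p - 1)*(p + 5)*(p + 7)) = p + 7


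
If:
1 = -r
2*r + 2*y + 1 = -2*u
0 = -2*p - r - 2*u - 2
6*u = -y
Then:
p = -2/5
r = -1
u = -1/10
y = 3/5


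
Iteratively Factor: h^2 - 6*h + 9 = (h - 3)*(h - 3)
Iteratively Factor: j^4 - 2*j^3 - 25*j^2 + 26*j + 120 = (j + 2)*(j^3 - 4*j^2 - 17*j + 60) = (j - 3)*(j + 2)*(j^2 - j - 20) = (j - 3)*(j + 2)*(j + 4)*(j - 5)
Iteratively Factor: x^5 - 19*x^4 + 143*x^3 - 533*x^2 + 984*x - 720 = (x - 4)*(x^4 - 15*x^3 + 83*x^2 - 201*x + 180) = (x - 5)*(x - 4)*(x^3 - 10*x^2 + 33*x - 36) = (x - 5)*(x - 4)*(x - 3)*(x^2 - 7*x + 12) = (x - 5)*(x - 4)*(x - 3)^2*(x - 4)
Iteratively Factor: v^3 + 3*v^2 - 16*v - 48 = (v + 3)*(v^2 - 16) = (v + 3)*(v + 4)*(v - 4)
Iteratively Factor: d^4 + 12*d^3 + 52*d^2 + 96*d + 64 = (d + 2)*(d^3 + 10*d^2 + 32*d + 32) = (d + 2)*(d + 4)*(d^2 + 6*d + 8) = (d + 2)*(d + 4)^2*(d + 2)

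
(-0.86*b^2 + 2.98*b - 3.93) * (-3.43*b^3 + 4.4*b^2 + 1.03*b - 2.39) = 2.9498*b^5 - 14.0054*b^4 + 25.7061*b^3 - 12.1672*b^2 - 11.1701*b + 9.3927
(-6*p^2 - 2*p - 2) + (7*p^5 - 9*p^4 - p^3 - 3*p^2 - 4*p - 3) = 7*p^5 - 9*p^4 - p^3 - 9*p^2 - 6*p - 5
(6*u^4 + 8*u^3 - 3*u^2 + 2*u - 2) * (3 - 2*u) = -12*u^5 + 2*u^4 + 30*u^3 - 13*u^2 + 10*u - 6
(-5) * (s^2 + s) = -5*s^2 - 5*s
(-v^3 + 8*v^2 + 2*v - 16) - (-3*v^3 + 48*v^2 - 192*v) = 2*v^3 - 40*v^2 + 194*v - 16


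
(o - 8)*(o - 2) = o^2 - 10*o + 16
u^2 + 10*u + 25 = (u + 5)^2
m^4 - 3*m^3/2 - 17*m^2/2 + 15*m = m*(m - 5/2)*(m - 2)*(m + 3)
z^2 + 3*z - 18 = (z - 3)*(z + 6)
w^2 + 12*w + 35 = (w + 5)*(w + 7)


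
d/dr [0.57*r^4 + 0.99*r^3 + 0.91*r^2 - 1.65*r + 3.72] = 2.28*r^3 + 2.97*r^2 + 1.82*r - 1.65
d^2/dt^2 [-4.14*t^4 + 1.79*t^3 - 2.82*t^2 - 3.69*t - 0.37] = -49.68*t^2 + 10.74*t - 5.64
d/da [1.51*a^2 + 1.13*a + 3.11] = 3.02*a + 1.13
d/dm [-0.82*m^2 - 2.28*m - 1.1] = -1.64*m - 2.28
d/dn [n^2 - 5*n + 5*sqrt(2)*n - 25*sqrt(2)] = 2*n - 5 + 5*sqrt(2)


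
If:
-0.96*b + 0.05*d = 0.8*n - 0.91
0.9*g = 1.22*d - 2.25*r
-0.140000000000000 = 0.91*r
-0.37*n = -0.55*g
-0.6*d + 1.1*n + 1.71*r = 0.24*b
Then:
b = 0.68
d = -0.13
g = 0.21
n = 0.32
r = -0.15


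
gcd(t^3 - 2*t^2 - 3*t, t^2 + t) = t^2 + t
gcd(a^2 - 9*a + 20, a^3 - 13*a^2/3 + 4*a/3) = a - 4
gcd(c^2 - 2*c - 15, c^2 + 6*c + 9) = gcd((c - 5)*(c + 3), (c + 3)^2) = c + 3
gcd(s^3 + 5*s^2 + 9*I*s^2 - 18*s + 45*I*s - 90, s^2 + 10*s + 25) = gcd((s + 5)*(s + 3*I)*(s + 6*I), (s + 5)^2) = s + 5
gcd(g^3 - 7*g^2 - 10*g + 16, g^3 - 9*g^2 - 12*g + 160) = g - 8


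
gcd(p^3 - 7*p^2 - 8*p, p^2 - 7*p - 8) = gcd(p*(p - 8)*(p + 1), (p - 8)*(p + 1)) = p^2 - 7*p - 8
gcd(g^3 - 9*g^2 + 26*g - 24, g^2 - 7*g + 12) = g^2 - 7*g + 12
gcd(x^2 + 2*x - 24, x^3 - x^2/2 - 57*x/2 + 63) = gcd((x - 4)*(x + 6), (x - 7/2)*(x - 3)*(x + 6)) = x + 6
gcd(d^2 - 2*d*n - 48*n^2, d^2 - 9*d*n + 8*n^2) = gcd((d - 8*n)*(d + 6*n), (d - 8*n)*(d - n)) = d - 8*n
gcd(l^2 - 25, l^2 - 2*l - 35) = l + 5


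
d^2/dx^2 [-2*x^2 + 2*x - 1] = -4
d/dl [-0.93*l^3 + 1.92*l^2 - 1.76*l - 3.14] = -2.79*l^2 + 3.84*l - 1.76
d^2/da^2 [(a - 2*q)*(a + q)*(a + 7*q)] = 6*a + 12*q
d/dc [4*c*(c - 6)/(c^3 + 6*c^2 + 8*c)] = 4*(-c^2 + 12*c + 44)/(c^4 + 12*c^3 + 52*c^2 + 96*c + 64)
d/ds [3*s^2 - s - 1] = 6*s - 1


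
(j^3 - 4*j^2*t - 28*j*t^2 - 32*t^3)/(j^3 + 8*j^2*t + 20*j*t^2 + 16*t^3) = (j - 8*t)/(j + 4*t)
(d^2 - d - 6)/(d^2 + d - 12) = (d + 2)/(d + 4)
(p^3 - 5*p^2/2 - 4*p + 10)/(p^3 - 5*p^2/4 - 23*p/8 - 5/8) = 4*(p^2 - 4)/(4*p^2 + 5*p + 1)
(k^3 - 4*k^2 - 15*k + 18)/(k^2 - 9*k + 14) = (k^3 - 4*k^2 - 15*k + 18)/(k^2 - 9*k + 14)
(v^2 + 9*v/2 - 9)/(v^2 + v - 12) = (v^2 + 9*v/2 - 9)/(v^2 + v - 12)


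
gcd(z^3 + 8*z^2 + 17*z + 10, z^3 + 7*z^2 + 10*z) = z^2 + 7*z + 10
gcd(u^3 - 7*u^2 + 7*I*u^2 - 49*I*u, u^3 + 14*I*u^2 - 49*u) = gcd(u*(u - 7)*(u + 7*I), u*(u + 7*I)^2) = u^2 + 7*I*u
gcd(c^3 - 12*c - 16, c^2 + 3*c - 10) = 1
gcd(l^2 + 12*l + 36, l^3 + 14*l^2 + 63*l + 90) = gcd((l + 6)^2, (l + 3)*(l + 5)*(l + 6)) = l + 6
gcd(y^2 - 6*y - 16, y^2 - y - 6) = y + 2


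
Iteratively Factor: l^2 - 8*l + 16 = (l - 4)*(l - 4)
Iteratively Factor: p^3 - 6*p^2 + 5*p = (p - 1)*(p^2 - 5*p) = (p - 5)*(p - 1)*(p)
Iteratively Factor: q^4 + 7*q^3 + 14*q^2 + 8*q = (q + 2)*(q^3 + 5*q^2 + 4*q) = q*(q + 2)*(q^2 + 5*q + 4) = q*(q + 2)*(q + 4)*(q + 1)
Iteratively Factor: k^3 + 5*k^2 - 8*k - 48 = (k + 4)*(k^2 + k - 12) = (k - 3)*(k + 4)*(k + 4)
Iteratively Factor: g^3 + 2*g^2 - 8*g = (g)*(g^2 + 2*g - 8) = g*(g - 2)*(g + 4)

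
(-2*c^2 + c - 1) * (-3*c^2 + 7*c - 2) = 6*c^4 - 17*c^3 + 14*c^2 - 9*c + 2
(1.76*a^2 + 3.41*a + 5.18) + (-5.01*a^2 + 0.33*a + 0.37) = -3.25*a^2 + 3.74*a + 5.55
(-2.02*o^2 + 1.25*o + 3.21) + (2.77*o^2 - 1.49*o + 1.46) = 0.75*o^2 - 0.24*o + 4.67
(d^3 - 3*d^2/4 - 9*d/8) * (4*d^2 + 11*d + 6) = 4*d^5 + 8*d^4 - 27*d^3/4 - 135*d^2/8 - 27*d/4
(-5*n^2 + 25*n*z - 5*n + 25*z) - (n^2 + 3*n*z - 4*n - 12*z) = -6*n^2 + 22*n*z - n + 37*z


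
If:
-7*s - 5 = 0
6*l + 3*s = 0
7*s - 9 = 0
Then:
No Solution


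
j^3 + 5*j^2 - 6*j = j*(j - 1)*(j + 6)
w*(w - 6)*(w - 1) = w^3 - 7*w^2 + 6*w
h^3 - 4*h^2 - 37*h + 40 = (h - 8)*(h - 1)*(h + 5)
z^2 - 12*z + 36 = (z - 6)^2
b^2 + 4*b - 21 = (b - 3)*(b + 7)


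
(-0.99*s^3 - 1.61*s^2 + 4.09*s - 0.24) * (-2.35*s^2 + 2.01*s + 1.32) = 2.3265*s^5 + 1.7936*s^4 - 14.1544*s^3 + 6.6597*s^2 + 4.9164*s - 0.3168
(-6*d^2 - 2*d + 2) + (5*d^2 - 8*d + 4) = -d^2 - 10*d + 6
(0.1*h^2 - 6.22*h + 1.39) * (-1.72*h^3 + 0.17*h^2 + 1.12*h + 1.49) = -0.172*h^5 + 10.7154*h^4 - 3.3362*h^3 - 6.5811*h^2 - 7.711*h + 2.0711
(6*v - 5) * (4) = 24*v - 20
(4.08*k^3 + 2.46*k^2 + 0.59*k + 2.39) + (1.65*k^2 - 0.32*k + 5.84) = 4.08*k^3 + 4.11*k^2 + 0.27*k + 8.23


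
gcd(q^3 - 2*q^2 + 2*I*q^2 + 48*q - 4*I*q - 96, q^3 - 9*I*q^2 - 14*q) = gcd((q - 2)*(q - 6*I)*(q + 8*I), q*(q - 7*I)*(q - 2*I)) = 1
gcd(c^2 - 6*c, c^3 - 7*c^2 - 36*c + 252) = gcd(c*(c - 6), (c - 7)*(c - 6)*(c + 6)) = c - 6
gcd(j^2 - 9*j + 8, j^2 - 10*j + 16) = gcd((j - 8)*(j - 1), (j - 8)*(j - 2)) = j - 8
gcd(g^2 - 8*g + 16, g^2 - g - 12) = g - 4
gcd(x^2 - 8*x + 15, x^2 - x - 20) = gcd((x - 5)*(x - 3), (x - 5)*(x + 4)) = x - 5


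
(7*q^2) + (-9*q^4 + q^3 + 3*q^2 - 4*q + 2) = -9*q^4 + q^3 + 10*q^2 - 4*q + 2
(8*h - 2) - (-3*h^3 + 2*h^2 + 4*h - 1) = 3*h^3 - 2*h^2 + 4*h - 1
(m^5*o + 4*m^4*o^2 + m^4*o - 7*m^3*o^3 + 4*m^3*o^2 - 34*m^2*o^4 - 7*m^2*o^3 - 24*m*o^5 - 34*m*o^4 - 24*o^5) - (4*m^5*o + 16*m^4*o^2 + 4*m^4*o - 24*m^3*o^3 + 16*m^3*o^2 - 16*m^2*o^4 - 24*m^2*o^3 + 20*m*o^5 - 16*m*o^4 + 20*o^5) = -3*m^5*o - 12*m^4*o^2 - 3*m^4*o + 17*m^3*o^3 - 12*m^3*o^2 - 18*m^2*o^4 + 17*m^2*o^3 - 44*m*o^5 - 18*m*o^4 - 44*o^5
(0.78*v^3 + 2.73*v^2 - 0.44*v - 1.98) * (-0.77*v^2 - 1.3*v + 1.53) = -0.6006*v^5 - 3.1161*v^4 - 2.0168*v^3 + 6.2735*v^2 + 1.9008*v - 3.0294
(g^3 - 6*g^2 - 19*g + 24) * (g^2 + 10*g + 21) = g^5 + 4*g^4 - 58*g^3 - 292*g^2 - 159*g + 504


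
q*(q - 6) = q^2 - 6*q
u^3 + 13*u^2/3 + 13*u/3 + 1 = (u + 1/3)*(u + 1)*(u + 3)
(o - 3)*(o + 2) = o^2 - o - 6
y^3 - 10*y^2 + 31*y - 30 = (y - 5)*(y - 3)*(y - 2)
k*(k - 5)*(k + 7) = k^3 + 2*k^2 - 35*k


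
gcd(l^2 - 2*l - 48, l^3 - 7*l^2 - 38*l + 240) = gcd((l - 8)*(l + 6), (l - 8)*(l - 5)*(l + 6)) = l^2 - 2*l - 48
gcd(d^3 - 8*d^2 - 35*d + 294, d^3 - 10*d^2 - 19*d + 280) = d - 7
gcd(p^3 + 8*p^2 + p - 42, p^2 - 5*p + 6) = p - 2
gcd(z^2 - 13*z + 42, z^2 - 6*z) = z - 6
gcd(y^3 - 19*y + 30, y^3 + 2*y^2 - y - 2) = 1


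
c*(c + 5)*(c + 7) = c^3 + 12*c^2 + 35*c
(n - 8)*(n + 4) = n^2 - 4*n - 32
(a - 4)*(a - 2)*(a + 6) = a^3 - 28*a + 48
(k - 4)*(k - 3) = k^2 - 7*k + 12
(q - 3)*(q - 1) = q^2 - 4*q + 3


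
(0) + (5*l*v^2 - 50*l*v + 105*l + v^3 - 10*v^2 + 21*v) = 5*l*v^2 - 50*l*v + 105*l + v^3 - 10*v^2 + 21*v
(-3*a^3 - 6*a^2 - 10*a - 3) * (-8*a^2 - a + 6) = 24*a^5 + 51*a^4 + 68*a^3 - 2*a^2 - 57*a - 18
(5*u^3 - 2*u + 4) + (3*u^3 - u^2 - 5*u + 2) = 8*u^3 - u^2 - 7*u + 6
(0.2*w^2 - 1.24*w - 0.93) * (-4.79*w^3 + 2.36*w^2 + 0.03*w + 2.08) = -0.958*w^5 + 6.4116*w^4 + 1.5343*w^3 - 1.816*w^2 - 2.6071*w - 1.9344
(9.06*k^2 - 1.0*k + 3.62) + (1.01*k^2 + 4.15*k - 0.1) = 10.07*k^2 + 3.15*k + 3.52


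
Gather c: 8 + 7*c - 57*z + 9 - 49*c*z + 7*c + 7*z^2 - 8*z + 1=c*(14 - 49*z) + 7*z^2 - 65*z + 18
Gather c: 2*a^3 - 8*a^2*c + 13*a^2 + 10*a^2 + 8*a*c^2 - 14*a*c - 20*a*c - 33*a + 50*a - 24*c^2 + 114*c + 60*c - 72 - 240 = 2*a^3 + 23*a^2 + 17*a + c^2*(8*a - 24) + c*(-8*a^2 - 34*a + 174) - 312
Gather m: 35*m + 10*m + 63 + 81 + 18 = 45*m + 162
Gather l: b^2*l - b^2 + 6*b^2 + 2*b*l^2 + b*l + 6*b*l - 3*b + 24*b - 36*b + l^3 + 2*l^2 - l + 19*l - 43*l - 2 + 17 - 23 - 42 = 5*b^2 - 15*b + l^3 + l^2*(2*b + 2) + l*(b^2 + 7*b - 25) - 50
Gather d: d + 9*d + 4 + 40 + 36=10*d + 80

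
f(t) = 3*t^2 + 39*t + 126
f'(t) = 6*t + 39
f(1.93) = 212.44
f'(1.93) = 50.58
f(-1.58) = 71.87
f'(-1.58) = 29.52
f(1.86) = 208.92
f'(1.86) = 50.16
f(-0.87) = 94.34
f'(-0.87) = 33.78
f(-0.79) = 97.06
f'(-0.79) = 34.26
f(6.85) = 533.92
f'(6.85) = 80.10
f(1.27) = 180.37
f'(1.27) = 46.62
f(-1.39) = 77.59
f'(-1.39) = 30.66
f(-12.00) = 90.00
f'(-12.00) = -33.00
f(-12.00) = 90.00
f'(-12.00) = -33.00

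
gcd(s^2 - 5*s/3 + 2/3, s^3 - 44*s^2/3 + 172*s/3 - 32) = s - 2/3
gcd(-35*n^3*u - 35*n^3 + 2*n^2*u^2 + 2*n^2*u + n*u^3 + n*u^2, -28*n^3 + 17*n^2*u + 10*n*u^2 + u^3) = 7*n + u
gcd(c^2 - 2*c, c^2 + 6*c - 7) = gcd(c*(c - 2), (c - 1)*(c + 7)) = 1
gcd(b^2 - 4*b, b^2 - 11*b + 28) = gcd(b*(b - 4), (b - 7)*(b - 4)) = b - 4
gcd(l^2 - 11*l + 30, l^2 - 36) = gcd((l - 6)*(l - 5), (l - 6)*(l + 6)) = l - 6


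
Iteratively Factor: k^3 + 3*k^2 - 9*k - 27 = (k + 3)*(k^2 - 9) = (k - 3)*(k + 3)*(k + 3)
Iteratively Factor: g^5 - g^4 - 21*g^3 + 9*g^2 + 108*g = (g + 3)*(g^4 - 4*g^3 - 9*g^2 + 36*g) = g*(g + 3)*(g^3 - 4*g^2 - 9*g + 36) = g*(g - 4)*(g + 3)*(g^2 - 9) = g*(g - 4)*(g - 3)*(g + 3)*(g + 3)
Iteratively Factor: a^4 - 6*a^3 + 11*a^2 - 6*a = (a - 2)*(a^3 - 4*a^2 + 3*a) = (a - 2)*(a - 1)*(a^2 - 3*a) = a*(a - 2)*(a - 1)*(a - 3)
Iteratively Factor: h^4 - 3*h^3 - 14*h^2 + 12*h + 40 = (h - 2)*(h^3 - h^2 - 16*h - 20) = (h - 2)*(h + 2)*(h^2 - 3*h - 10) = (h - 5)*(h - 2)*(h + 2)*(h + 2)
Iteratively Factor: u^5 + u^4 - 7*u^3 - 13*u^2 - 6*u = (u + 2)*(u^4 - u^3 - 5*u^2 - 3*u) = (u - 3)*(u + 2)*(u^3 + 2*u^2 + u) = (u - 3)*(u + 1)*(u + 2)*(u^2 + u) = u*(u - 3)*(u + 1)*(u + 2)*(u + 1)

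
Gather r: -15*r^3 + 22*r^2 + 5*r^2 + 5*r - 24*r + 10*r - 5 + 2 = -15*r^3 + 27*r^2 - 9*r - 3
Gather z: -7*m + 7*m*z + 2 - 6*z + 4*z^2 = -7*m + 4*z^2 + z*(7*m - 6) + 2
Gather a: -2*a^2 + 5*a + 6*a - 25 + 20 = -2*a^2 + 11*a - 5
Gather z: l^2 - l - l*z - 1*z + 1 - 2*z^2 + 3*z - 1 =l^2 - l - 2*z^2 + z*(2 - l)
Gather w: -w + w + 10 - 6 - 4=0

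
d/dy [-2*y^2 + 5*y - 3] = 5 - 4*y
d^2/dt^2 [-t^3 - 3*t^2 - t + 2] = -6*t - 6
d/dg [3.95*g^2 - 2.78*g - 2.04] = 7.9*g - 2.78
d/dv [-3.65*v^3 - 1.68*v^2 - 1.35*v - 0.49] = -10.95*v^2 - 3.36*v - 1.35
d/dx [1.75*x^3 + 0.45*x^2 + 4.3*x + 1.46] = 5.25*x^2 + 0.9*x + 4.3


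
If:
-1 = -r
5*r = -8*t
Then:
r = 1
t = -5/8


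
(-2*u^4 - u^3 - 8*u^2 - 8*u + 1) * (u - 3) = -2*u^5 + 5*u^4 - 5*u^3 + 16*u^2 + 25*u - 3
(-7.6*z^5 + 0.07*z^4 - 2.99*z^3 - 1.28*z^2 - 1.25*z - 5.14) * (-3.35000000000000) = 25.46*z^5 - 0.2345*z^4 + 10.0165*z^3 + 4.288*z^2 + 4.1875*z + 17.219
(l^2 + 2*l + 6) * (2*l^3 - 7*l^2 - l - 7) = 2*l^5 - 3*l^4 - 3*l^3 - 51*l^2 - 20*l - 42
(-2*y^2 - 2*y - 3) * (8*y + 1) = -16*y^3 - 18*y^2 - 26*y - 3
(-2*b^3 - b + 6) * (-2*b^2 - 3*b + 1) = 4*b^5 + 6*b^4 - 9*b^2 - 19*b + 6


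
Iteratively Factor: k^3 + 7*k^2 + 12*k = (k + 3)*(k^2 + 4*k) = (k + 3)*(k + 4)*(k)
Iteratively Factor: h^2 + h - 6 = (h - 2)*(h + 3)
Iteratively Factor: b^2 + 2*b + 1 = (b + 1)*(b + 1)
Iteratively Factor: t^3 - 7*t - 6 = (t + 1)*(t^2 - t - 6) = (t + 1)*(t + 2)*(t - 3)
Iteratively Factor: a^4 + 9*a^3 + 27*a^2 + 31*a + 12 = (a + 1)*(a^3 + 8*a^2 + 19*a + 12) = (a + 1)*(a + 4)*(a^2 + 4*a + 3) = (a + 1)*(a + 3)*(a + 4)*(a + 1)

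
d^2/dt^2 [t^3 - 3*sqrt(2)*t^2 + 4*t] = 6*t - 6*sqrt(2)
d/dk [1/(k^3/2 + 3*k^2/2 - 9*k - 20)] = 6*(-k^2 - 2*k + 6)/(k^3 + 3*k^2 - 18*k - 40)^2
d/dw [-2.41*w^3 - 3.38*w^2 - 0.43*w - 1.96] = -7.23*w^2 - 6.76*w - 0.43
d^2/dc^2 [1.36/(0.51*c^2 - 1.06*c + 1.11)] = (-0.707472*c^2 + 1.470432*c + 1.36*(1.02*c - 1.06)*(2.04*c - 2.12) - 1.539792)/(0.51*c^2 - 1.06*c + 1.11)^3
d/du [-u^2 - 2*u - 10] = -2*u - 2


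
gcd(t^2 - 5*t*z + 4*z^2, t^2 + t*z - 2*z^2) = -t + z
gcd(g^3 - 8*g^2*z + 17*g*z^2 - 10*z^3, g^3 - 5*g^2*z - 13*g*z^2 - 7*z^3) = 1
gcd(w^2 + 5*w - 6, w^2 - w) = w - 1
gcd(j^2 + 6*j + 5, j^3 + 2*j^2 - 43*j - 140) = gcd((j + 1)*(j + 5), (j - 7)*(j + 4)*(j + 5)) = j + 5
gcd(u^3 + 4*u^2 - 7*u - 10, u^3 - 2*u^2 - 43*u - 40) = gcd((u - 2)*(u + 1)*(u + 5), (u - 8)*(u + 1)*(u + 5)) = u^2 + 6*u + 5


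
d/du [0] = 0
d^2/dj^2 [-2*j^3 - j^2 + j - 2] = -12*j - 2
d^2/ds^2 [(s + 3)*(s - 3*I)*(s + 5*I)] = 6*s + 6 + 4*I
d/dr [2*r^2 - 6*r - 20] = 4*r - 6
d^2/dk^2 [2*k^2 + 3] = 4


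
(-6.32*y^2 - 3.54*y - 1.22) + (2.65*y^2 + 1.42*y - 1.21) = -3.67*y^2 - 2.12*y - 2.43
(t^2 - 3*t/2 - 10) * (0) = 0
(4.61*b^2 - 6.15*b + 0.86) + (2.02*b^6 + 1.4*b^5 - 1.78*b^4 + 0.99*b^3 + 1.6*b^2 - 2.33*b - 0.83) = 2.02*b^6 + 1.4*b^5 - 1.78*b^4 + 0.99*b^3 + 6.21*b^2 - 8.48*b + 0.03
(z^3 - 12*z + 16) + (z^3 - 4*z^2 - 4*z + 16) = 2*z^3 - 4*z^2 - 16*z + 32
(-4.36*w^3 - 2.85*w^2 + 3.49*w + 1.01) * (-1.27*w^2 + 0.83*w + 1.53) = 5.5372*w^5 + 0.000700000000000145*w^4 - 13.4686*w^3 - 2.7465*w^2 + 6.178*w + 1.5453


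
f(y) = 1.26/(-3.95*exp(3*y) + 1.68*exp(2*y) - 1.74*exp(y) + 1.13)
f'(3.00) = 0.00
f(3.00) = 0.00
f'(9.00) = 0.00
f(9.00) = 0.00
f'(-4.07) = 0.03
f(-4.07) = 1.14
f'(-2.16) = 0.25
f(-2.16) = 1.33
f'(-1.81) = 0.41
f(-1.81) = 1.44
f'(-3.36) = 0.06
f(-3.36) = 1.18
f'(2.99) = 0.00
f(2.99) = -0.00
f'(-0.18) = 3.59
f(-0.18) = -0.87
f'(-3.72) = 0.04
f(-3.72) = 1.16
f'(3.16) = 0.00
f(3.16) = -0.00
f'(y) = 1.26*(11.85*exp(3*y) - 3.36*exp(2*y) + 1.74*exp(y))/(-3.95*exp(3*y) + 1.68*exp(2*y) - 1.74*exp(y) + 1.13)^2 = (14.931*exp(2*y) - 4.2336*exp(y) + 2.1924)*exp(y)/(3.95*exp(3*y) - 1.68*exp(2*y) + 1.74*exp(y) - 1.13)^2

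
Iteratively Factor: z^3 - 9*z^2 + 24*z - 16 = (z - 4)*(z^2 - 5*z + 4) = (z - 4)^2*(z - 1)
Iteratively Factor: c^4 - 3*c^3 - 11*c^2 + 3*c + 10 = (c + 2)*(c^3 - 5*c^2 - c + 5) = (c - 5)*(c + 2)*(c^2 - 1) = (c - 5)*(c + 1)*(c + 2)*(c - 1)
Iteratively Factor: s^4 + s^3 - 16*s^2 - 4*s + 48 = (s - 3)*(s^3 + 4*s^2 - 4*s - 16) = (s - 3)*(s + 2)*(s^2 + 2*s - 8) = (s - 3)*(s - 2)*(s + 2)*(s + 4)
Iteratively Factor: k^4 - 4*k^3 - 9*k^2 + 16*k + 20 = (k + 2)*(k^3 - 6*k^2 + 3*k + 10) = (k - 2)*(k + 2)*(k^2 - 4*k - 5) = (k - 5)*(k - 2)*(k + 2)*(k + 1)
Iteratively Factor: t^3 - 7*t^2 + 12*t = (t - 4)*(t^2 - 3*t) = (t - 4)*(t - 3)*(t)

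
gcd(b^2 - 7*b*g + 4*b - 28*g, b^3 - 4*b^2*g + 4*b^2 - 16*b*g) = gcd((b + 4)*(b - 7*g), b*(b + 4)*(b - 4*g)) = b + 4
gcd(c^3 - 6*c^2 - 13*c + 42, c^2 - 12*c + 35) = c - 7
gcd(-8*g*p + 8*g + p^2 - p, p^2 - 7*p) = 1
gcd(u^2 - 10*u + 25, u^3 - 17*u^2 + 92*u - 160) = u - 5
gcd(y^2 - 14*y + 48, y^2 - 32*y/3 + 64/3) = y - 8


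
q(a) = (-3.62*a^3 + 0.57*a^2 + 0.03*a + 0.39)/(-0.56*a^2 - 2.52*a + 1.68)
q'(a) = (1.12*a + 2.52)*(-3.62*a^3 + 0.57*a^2 + 0.03*a + 0.39)/(-0.56*a^2 - 2.52*a + 1.68)^2 + (-10.86*a^2 + 1.14*a + 0.03)/(-0.56*a^2 - 2.52*a + 1.68) = (2.0272*a^4 + 18.2448*a^3 - 19.6644*a^2 + 2.352*a + 1.0332)/(0.3136*a^4 + 2.8224*a^3 + 4.4688*a^2 - 8.4672*a + 2.8224)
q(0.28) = 0.39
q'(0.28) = 0.65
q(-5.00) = 1667.82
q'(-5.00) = -19335.93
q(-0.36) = 0.25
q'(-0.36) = -0.50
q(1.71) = 3.75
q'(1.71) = 3.08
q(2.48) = 6.39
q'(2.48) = 3.75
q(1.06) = 2.01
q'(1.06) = 2.18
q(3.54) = 10.73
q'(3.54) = 4.38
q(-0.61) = 0.47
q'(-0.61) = -1.28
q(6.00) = 22.64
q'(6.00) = 5.20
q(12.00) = 56.52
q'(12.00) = 5.93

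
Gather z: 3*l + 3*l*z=3*l*z + 3*l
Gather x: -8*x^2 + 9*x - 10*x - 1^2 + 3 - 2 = -8*x^2 - x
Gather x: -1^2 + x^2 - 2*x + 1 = x^2 - 2*x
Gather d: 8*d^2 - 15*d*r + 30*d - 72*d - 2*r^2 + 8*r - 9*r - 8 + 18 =8*d^2 + d*(-15*r - 42) - 2*r^2 - r + 10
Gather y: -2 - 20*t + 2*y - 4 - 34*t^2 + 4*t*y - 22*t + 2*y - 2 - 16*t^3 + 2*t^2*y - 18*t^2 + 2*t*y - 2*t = -16*t^3 - 52*t^2 - 44*t + y*(2*t^2 + 6*t + 4) - 8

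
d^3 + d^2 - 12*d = d*(d - 3)*(d + 4)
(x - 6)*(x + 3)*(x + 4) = x^3 + x^2 - 30*x - 72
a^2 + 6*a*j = a*(a + 6*j)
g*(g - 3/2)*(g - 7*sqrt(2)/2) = g^3 - 7*sqrt(2)*g^2/2 - 3*g^2/2 + 21*sqrt(2)*g/4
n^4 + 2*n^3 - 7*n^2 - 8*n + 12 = (n - 2)*(n - 1)*(n + 2)*(n + 3)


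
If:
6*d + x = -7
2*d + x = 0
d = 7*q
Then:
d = -7/4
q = -1/4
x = 7/2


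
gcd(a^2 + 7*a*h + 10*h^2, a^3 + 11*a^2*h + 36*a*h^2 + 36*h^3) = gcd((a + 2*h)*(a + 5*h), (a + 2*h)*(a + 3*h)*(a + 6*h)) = a + 2*h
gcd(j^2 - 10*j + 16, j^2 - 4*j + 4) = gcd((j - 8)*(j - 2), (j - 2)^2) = j - 2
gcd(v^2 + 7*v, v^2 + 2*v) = v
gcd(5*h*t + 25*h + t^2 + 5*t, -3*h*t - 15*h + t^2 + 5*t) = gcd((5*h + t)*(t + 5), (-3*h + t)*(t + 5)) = t + 5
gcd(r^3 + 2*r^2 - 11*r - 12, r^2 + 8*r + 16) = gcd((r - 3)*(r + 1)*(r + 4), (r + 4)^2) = r + 4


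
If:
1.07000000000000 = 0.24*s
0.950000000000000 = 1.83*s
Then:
No Solution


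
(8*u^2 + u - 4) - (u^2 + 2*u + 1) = 7*u^2 - u - 5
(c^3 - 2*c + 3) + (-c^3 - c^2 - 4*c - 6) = -c^2 - 6*c - 3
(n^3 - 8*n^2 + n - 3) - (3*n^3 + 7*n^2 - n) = -2*n^3 - 15*n^2 + 2*n - 3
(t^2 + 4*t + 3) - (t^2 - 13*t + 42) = 17*t - 39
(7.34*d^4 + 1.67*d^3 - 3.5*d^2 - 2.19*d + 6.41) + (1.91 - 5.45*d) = 7.34*d^4 + 1.67*d^3 - 3.5*d^2 - 7.64*d + 8.32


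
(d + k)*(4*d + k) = 4*d^2 + 5*d*k + k^2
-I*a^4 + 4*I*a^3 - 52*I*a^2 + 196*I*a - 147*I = (a - 3)*(a - 7*I)*(a + 7*I)*(-I*a + I)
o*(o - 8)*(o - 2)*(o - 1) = o^4 - 11*o^3 + 26*o^2 - 16*o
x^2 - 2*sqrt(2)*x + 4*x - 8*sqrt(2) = (x + 4)*(x - 2*sqrt(2))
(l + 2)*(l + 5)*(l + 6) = l^3 + 13*l^2 + 52*l + 60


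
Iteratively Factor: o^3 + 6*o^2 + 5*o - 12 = (o + 4)*(o^2 + 2*o - 3) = (o + 3)*(o + 4)*(o - 1)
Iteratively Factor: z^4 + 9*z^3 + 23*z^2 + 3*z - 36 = (z + 3)*(z^3 + 6*z^2 + 5*z - 12) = (z + 3)*(z + 4)*(z^2 + 2*z - 3) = (z - 1)*(z + 3)*(z + 4)*(z + 3)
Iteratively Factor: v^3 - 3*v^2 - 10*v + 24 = (v + 3)*(v^2 - 6*v + 8) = (v - 2)*(v + 3)*(v - 4)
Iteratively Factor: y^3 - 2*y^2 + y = (y)*(y^2 - 2*y + 1) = y*(y - 1)*(y - 1)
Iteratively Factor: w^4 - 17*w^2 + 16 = (w + 1)*(w^3 - w^2 - 16*w + 16) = (w - 1)*(w + 1)*(w^2 - 16) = (w - 1)*(w + 1)*(w + 4)*(w - 4)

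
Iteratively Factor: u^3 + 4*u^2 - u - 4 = (u + 4)*(u^2 - 1) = (u - 1)*(u + 4)*(u + 1)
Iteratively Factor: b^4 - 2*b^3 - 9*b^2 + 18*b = (b + 3)*(b^3 - 5*b^2 + 6*b) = b*(b + 3)*(b^2 - 5*b + 6) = b*(b - 2)*(b + 3)*(b - 3)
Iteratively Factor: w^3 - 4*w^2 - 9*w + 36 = (w - 3)*(w^2 - w - 12) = (w - 3)*(w + 3)*(w - 4)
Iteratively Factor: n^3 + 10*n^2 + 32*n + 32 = (n + 4)*(n^2 + 6*n + 8) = (n + 4)^2*(n + 2)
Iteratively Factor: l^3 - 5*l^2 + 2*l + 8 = (l - 2)*(l^2 - 3*l - 4) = (l - 2)*(l + 1)*(l - 4)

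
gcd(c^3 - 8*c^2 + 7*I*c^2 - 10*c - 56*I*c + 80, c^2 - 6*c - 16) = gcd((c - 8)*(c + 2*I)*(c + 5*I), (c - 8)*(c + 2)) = c - 8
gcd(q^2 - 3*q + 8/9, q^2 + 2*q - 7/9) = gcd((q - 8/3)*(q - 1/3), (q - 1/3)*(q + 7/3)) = q - 1/3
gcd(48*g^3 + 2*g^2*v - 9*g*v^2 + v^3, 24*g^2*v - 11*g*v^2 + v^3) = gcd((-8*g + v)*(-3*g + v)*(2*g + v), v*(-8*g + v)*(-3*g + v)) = 24*g^2 - 11*g*v + v^2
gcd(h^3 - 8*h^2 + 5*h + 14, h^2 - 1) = h + 1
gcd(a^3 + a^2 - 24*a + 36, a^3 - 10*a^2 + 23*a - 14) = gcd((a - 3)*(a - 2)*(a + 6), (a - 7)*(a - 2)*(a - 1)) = a - 2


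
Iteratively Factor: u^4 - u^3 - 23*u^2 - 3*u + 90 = (u + 3)*(u^3 - 4*u^2 - 11*u + 30) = (u - 5)*(u + 3)*(u^2 + u - 6) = (u - 5)*(u - 2)*(u + 3)*(u + 3)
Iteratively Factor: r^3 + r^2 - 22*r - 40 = (r + 2)*(r^2 - r - 20) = (r - 5)*(r + 2)*(r + 4)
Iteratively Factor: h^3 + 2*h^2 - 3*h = (h + 3)*(h^2 - h) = (h - 1)*(h + 3)*(h)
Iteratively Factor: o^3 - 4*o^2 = (o - 4)*(o^2) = o*(o - 4)*(o)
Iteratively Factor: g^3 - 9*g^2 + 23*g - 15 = (g - 5)*(g^2 - 4*g + 3) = (g - 5)*(g - 1)*(g - 3)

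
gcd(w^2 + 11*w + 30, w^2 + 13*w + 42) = w + 6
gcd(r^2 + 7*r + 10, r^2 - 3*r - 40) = r + 5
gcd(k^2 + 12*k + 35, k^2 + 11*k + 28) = k + 7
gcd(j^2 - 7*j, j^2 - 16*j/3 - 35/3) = j - 7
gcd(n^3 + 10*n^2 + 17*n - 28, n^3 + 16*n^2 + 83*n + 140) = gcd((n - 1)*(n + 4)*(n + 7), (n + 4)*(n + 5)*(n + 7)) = n^2 + 11*n + 28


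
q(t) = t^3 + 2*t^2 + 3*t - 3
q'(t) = 3*t^2 + 4*t + 3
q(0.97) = 2.70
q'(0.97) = 9.70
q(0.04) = -2.88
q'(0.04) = 3.16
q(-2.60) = -14.86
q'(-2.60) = 12.88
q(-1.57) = -6.65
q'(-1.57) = 4.11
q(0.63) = -0.07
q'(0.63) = 6.71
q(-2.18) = -10.40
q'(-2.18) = 8.54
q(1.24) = 5.70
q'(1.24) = 12.57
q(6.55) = 383.47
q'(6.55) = 157.91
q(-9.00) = -597.00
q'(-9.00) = 210.00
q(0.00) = -3.00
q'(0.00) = 3.00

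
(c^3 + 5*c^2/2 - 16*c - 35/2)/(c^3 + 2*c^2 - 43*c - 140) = (2*c^2 - 5*c - 7)/(2*(c^2 - 3*c - 28))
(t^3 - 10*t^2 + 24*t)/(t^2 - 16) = t*(t - 6)/(t + 4)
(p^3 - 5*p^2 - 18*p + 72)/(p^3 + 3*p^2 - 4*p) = (p^2 - 9*p + 18)/(p*(p - 1))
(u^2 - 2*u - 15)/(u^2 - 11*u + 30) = (u + 3)/(u - 6)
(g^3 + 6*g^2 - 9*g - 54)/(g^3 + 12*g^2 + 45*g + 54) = (g - 3)/(g + 3)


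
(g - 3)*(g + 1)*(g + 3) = g^3 + g^2 - 9*g - 9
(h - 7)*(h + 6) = h^2 - h - 42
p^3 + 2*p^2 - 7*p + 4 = (p - 1)^2*(p + 4)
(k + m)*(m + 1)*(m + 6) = k*m^2 + 7*k*m + 6*k + m^3 + 7*m^2 + 6*m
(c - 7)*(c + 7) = c^2 - 49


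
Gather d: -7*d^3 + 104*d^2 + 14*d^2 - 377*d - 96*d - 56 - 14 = -7*d^3 + 118*d^2 - 473*d - 70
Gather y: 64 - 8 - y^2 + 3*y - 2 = -y^2 + 3*y + 54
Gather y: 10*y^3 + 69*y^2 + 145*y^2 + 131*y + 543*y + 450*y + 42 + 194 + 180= 10*y^3 + 214*y^2 + 1124*y + 416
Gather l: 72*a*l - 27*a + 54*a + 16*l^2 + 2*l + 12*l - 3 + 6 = 27*a + 16*l^2 + l*(72*a + 14) + 3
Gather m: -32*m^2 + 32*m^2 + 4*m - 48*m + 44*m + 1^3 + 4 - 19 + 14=0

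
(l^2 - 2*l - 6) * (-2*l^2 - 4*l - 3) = -2*l^4 + 17*l^2 + 30*l + 18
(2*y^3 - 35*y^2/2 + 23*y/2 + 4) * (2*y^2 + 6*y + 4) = 4*y^5 - 23*y^4 - 74*y^3 + 7*y^2 + 70*y + 16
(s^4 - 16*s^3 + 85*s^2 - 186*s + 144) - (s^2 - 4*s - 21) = s^4 - 16*s^3 + 84*s^2 - 182*s + 165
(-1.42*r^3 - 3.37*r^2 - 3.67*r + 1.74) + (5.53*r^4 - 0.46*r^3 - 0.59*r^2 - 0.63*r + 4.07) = 5.53*r^4 - 1.88*r^3 - 3.96*r^2 - 4.3*r + 5.81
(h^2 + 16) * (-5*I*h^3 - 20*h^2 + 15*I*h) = -5*I*h^5 - 20*h^4 - 65*I*h^3 - 320*h^2 + 240*I*h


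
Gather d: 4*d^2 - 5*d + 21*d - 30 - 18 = 4*d^2 + 16*d - 48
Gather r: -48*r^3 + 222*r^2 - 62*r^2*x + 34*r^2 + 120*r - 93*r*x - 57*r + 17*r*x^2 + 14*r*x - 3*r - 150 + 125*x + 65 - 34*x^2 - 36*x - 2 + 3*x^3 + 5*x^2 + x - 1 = -48*r^3 + r^2*(256 - 62*x) + r*(17*x^2 - 79*x + 60) + 3*x^3 - 29*x^2 + 90*x - 88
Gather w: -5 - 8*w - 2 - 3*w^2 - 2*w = -3*w^2 - 10*w - 7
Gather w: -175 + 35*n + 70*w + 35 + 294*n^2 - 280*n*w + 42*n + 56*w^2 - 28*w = 294*n^2 + 77*n + 56*w^2 + w*(42 - 280*n) - 140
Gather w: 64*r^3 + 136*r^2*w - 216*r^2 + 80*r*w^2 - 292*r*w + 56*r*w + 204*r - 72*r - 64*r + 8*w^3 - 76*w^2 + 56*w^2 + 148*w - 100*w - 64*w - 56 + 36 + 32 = 64*r^3 - 216*r^2 + 68*r + 8*w^3 + w^2*(80*r - 20) + w*(136*r^2 - 236*r - 16) + 12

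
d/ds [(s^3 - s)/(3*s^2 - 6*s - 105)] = (s^4 - 4*s^3 - 104*s^2 + 35)/(3*(s^4 - 4*s^3 - 66*s^2 + 140*s + 1225))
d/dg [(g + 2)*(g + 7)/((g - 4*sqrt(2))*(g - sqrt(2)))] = (-9*g^2 - 5*sqrt(2)*g^2 - 12*g + 72 + 70*sqrt(2))/(g^4 - 10*sqrt(2)*g^3 + 66*g^2 - 80*sqrt(2)*g + 64)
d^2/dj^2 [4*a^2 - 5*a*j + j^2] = 2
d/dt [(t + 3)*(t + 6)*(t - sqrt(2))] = 3*t^2 - 2*sqrt(2)*t + 18*t - 9*sqrt(2) + 18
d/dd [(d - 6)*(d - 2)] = 2*d - 8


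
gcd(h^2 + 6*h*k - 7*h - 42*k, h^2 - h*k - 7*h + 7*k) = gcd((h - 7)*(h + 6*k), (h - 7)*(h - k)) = h - 7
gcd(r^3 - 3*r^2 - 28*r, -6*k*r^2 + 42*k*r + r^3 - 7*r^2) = r^2 - 7*r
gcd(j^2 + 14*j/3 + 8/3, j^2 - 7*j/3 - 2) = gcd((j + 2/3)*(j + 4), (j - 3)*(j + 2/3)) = j + 2/3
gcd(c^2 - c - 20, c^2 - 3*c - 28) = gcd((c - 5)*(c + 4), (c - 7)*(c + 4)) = c + 4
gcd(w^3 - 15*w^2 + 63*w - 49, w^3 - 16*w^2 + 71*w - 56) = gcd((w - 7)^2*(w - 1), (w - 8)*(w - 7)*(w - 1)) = w^2 - 8*w + 7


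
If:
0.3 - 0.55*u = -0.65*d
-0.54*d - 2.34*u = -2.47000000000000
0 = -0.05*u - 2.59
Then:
No Solution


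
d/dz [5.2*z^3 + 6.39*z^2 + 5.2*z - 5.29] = 15.6*z^2 + 12.78*z + 5.2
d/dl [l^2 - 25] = 2*l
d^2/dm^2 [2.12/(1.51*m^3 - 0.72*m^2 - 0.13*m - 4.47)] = ((3.0528 - 19.2072*m)*(-1.51*m^3 + 0.72*m^2 + 0.13*m + 4.47) - 2.12*(-9.06*m^2 + 2.88*m + 0.26)*(-4.53*m^2 + 1.44*m + 0.13))/(-1.51*m^3 + 0.72*m^2 + 0.13*m + 4.47)^3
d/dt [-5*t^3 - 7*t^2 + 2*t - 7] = -15*t^2 - 14*t + 2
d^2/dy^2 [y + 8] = 0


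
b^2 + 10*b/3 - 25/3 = (b - 5/3)*(b + 5)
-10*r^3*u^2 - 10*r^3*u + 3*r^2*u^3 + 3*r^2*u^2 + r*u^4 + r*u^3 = u*(-2*r + u)*(5*r + u)*(r*u + r)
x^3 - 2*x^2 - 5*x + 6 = (x - 3)*(x - 1)*(x + 2)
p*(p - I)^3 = p^4 - 3*I*p^3 - 3*p^2 + I*p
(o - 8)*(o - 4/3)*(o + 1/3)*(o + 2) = o^4 - 7*o^3 - 94*o^2/9 + 56*o/3 + 64/9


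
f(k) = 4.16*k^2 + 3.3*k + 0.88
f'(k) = 8.32*k + 3.3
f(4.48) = 99.16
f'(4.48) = 40.57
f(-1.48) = 5.11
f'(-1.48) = -9.01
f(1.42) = 13.95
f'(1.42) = 15.11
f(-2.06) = 11.74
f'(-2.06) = -13.84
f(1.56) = 16.15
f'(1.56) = 16.28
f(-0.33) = 0.24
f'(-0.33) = 0.55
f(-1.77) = 8.07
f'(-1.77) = -11.43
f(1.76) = 19.57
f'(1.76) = 17.94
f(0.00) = 0.88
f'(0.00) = 3.30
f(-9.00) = 308.14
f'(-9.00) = -71.58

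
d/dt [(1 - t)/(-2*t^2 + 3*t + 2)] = (-2*t^2 + 4*t - 5)/(4*t^4 - 12*t^3 + t^2 + 12*t + 4)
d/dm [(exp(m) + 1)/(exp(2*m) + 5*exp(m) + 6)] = (-(exp(m) + 1)*(2*exp(m) + 5) + exp(2*m) + 5*exp(m) + 6)*exp(m)/(exp(2*m) + 5*exp(m) + 6)^2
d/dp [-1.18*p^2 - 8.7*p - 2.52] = -2.36*p - 8.7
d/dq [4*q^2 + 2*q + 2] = 8*q + 2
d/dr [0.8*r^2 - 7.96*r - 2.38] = 1.6*r - 7.96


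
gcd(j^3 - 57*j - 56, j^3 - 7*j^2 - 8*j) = j^2 - 7*j - 8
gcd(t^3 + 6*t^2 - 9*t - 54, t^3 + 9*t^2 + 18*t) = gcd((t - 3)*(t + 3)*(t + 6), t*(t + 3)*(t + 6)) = t^2 + 9*t + 18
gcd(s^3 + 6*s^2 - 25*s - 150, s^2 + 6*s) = s + 6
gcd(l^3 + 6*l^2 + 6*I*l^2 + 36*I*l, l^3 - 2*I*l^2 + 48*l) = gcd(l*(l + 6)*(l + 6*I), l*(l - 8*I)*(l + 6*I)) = l^2 + 6*I*l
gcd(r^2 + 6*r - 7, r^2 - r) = r - 1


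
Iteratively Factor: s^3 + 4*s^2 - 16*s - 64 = (s + 4)*(s^2 - 16) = (s + 4)^2*(s - 4)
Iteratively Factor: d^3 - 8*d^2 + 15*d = (d)*(d^2 - 8*d + 15) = d*(d - 5)*(d - 3)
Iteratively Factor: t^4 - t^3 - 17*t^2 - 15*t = (t + 1)*(t^3 - 2*t^2 - 15*t) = t*(t + 1)*(t^2 - 2*t - 15) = t*(t + 1)*(t + 3)*(t - 5)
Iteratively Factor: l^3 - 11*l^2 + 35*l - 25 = (l - 5)*(l^2 - 6*l + 5) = (l - 5)^2*(l - 1)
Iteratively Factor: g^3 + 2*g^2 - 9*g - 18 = (g + 3)*(g^2 - g - 6) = (g - 3)*(g + 3)*(g + 2)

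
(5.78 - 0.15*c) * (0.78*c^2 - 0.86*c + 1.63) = -0.117*c^3 + 4.6374*c^2 - 5.2153*c + 9.4214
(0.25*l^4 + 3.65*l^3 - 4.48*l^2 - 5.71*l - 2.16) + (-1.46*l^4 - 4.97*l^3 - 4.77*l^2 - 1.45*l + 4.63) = -1.21*l^4 - 1.32*l^3 - 9.25*l^2 - 7.16*l + 2.47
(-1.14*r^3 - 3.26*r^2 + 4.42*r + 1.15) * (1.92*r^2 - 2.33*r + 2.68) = -2.1888*r^5 - 3.603*r^4 + 13.027*r^3 - 16.8274*r^2 + 9.1661*r + 3.082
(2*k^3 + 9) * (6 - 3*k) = -6*k^4 + 12*k^3 - 27*k + 54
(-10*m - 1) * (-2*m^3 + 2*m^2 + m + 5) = 20*m^4 - 18*m^3 - 12*m^2 - 51*m - 5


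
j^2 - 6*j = j*(j - 6)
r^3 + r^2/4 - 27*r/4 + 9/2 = (r - 2)*(r - 3/4)*(r + 3)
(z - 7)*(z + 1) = z^2 - 6*z - 7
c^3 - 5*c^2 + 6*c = c*(c - 3)*(c - 2)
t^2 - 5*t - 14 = (t - 7)*(t + 2)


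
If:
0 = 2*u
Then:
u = 0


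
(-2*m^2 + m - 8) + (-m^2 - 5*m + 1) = -3*m^2 - 4*m - 7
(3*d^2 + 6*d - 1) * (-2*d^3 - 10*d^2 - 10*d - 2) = -6*d^5 - 42*d^4 - 88*d^3 - 56*d^2 - 2*d + 2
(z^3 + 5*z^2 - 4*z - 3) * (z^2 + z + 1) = z^5 + 6*z^4 + 2*z^3 - 2*z^2 - 7*z - 3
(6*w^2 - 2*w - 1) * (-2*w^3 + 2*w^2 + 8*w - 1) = -12*w^5 + 16*w^4 + 46*w^3 - 24*w^2 - 6*w + 1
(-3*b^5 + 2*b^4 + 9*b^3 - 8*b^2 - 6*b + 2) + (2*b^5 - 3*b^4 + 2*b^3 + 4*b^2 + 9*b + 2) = -b^5 - b^4 + 11*b^3 - 4*b^2 + 3*b + 4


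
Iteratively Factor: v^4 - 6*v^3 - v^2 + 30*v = (v + 2)*(v^3 - 8*v^2 + 15*v) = v*(v + 2)*(v^2 - 8*v + 15) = v*(v - 3)*(v + 2)*(v - 5)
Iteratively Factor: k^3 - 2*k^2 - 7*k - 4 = (k + 1)*(k^2 - 3*k - 4) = (k - 4)*(k + 1)*(k + 1)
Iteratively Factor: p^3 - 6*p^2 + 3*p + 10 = (p + 1)*(p^2 - 7*p + 10) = (p - 2)*(p + 1)*(p - 5)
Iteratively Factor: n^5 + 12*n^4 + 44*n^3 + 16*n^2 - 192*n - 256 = (n + 4)*(n^4 + 8*n^3 + 12*n^2 - 32*n - 64) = (n - 2)*(n + 4)*(n^3 + 10*n^2 + 32*n + 32) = (n - 2)*(n + 4)^2*(n^2 + 6*n + 8) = (n - 2)*(n + 4)^3*(n + 2)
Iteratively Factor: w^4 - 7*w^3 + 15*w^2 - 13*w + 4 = (w - 4)*(w^3 - 3*w^2 + 3*w - 1) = (w - 4)*(w - 1)*(w^2 - 2*w + 1) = (w - 4)*(w - 1)^2*(w - 1)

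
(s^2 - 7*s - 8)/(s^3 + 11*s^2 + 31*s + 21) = (s - 8)/(s^2 + 10*s + 21)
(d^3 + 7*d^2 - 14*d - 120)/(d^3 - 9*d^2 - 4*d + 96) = (d^2 + 11*d + 30)/(d^2 - 5*d - 24)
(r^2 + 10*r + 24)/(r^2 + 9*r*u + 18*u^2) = (r^2 + 10*r + 24)/(r^2 + 9*r*u + 18*u^2)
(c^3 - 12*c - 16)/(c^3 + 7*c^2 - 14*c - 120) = (c^2 + 4*c + 4)/(c^2 + 11*c + 30)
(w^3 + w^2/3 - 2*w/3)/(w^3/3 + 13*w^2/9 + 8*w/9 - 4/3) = 3*w*(w + 1)/(w^2 + 5*w + 6)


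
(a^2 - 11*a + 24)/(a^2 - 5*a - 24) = (a - 3)/(a + 3)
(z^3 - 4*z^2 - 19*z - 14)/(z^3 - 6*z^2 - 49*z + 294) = (z^2 + 3*z + 2)/(z^2 + z - 42)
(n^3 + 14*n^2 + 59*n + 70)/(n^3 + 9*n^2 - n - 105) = (n + 2)/(n - 3)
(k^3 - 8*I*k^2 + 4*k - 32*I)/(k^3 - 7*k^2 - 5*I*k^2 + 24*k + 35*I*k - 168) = (k^2 + 4)/(k^2 + k*(-7 + 3*I) - 21*I)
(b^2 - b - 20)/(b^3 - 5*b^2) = (b + 4)/b^2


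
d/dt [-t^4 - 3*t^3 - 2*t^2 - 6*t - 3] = -4*t^3 - 9*t^2 - 4*t - 6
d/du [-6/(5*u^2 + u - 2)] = 6*(10*u + 1)/(5*u^2 + u - 2)^2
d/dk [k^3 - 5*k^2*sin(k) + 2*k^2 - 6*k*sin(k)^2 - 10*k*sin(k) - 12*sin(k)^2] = -5*k^2*cos(k) + 3*k^2 - 6*k*sin(2*k) - 10*sqrt(2)*k*sin(k + pi/4) + 4*k - 10*sin(k) - 12*sin(2*k) + 3*cos(2*k) - 3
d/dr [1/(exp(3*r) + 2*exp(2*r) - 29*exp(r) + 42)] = (-3*exp(2*r) - 4*exp(r) + 29)*exp(r)/(exp(3*r) + 2*exp(2*r) - 29*exp(r) + 42)^2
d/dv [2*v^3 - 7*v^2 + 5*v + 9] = 6*v^2 - 14*v + 5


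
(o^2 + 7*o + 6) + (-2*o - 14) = o^2 + 5*o - 8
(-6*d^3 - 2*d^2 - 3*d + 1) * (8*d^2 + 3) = -48*d^5 - 16*d^4 - 42*d^3 + 2*d^2 - 9*d + 3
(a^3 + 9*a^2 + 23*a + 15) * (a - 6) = a^4 + 3*a^3 - 31*a^2 - 123*a - 90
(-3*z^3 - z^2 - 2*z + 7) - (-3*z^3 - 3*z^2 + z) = 2*z^2 - 3*z + 7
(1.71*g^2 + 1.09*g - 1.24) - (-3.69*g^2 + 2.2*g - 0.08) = 5.4*g^2 - 1.11*g - 1.16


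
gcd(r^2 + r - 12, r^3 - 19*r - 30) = 1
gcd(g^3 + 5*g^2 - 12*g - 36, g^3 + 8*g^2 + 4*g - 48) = g + 6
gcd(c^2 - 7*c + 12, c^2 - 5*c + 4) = c - 4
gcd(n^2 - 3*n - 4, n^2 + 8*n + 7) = n + 1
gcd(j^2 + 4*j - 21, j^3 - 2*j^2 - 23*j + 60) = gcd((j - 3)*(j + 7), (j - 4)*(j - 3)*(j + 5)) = j - 3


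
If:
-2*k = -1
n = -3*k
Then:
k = 1/2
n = -3/2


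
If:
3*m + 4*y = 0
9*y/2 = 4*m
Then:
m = 0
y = 0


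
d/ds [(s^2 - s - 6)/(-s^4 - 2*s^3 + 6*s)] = (2*s^5 - s^4 - 28*s^3 - 30*s^2 + 36)/(s^2*(s^6 + 4*s^5 + 4*s^4 - 12*s^3 - 24*s^2 + 36))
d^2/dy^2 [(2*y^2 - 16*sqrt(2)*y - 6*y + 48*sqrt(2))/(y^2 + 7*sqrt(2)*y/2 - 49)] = 8*(-23*sqrt(2)*y^3 - 6*y^3 + 144*sqrt(2)*y^2 + 294*y^2 - 2352*sqrt(2)*y + 126*y - 686 + 2499*sqrt(2))/(4*y^6 + 42*sqrt(2)*y^5 - 294*y^4 - 3773*sqrt(2)*y^3 + 14406*y^2 + 100842*sqrt(2)*y - 470596)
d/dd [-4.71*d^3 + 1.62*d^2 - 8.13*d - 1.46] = -14.13*d^2 + 3.24*d - 8.13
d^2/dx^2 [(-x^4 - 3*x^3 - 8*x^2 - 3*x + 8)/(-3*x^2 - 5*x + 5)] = 2*(9*x^6 + 45*x^5 + 30*x^4 - 173*x^3 + 69*x^2 - 45)/(27*x^6 + 135*x^5 + 90*x^4 - 325*x^3 - 150*x^2 + 375*x - 125)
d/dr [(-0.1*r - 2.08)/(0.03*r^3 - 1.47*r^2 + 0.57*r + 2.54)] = (0.006*r^3 + 0.0402*r^2 - 6.1152*r + 0.9316)/(0.0009*r^6 - 0.0882*r^5 + 2.1951*r^4 - 1.5234*r^3 - 7.1427*r^2 + 2.8956*r + 6.4516)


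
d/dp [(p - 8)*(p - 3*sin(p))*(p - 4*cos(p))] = (8 - p)*(p - 4*cos(p))*(3*cos(p) - 1) + (p - 8)*(p - 3*sin(p))*(4*sin(p) + 1) + (p - 3*sin(p))*(p - 4*cos(p))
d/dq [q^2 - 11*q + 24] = 2*q - 11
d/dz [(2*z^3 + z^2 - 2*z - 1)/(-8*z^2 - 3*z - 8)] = (-16*z^4 - 12*z^3 - 67*z^2 - 32*z + 13)/(64*z^4 + 48*z^3 + 137*z^2 + 48*z + 64)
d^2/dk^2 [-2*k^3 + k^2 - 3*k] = 2 - 12*k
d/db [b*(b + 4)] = 2*b + 4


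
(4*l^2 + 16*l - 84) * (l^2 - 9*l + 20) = 4*l^4 - 20*l^3 - 148*l^2 + 1076*l - 1680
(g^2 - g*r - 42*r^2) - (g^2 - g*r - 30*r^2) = -12*r^2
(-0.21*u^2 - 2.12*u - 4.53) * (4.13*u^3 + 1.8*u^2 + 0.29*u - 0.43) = -0.8673*u^5 - 9.1336*u^4 - 22.5858*u^3 - 8.6785*u^2 - 0.4021*u + 1.9479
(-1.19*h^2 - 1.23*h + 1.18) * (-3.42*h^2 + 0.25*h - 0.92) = 4.0698*h^4 + 3.9091*h^3 - 3.2483*h^2 + 1.4266*h - 1.0856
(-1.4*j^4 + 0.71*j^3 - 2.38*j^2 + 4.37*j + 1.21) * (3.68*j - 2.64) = -5.152*j^5 + 6.3088*j^4 - 10.6328*j^3 + 22.3648*j^2 - 7.084*j - 3.1944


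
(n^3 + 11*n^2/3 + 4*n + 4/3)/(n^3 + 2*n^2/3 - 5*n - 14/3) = (3*n + 2)/(3*n - 7)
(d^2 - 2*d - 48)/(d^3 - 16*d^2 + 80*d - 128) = (d + 6)/(d^2 - 8*d + 16)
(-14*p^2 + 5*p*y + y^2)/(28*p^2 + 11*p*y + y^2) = (-2*p + y)/(4*p + y)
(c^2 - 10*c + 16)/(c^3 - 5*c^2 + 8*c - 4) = (c - 8)/(c^2 - 3*c + 2)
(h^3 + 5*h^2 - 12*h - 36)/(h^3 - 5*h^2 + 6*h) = (h^2 + 8*h + 12)/(h*(h - 2))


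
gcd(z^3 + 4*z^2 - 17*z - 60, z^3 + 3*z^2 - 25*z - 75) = z^2 + 8*z + 15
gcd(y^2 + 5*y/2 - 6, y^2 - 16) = y + 4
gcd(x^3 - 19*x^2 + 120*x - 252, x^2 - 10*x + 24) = x - 6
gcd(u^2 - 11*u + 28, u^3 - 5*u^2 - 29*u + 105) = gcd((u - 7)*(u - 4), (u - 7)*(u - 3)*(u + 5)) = u - 7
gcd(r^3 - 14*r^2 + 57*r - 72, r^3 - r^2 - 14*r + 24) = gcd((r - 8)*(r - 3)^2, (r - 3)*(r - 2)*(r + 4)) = r - 3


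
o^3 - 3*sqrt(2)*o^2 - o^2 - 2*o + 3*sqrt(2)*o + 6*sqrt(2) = (o - 2)*(o + 1)*(o - 3*sqrt(2))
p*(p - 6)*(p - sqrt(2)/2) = p^3 - 6*p^2 - sqrt(2)*p^2/2 + 3*sqrt(2)*p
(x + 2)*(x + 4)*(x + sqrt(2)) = x^3 + sqrt(2)*x^2 + 6*x^2 + 8*x + 6*sqrt(2)*x + 8*sqrt(2)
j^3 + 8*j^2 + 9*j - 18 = (j - 1)*(j + 3)*(j + 6)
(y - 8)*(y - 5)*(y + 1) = y^3 - 12*y^2 + 27*y + 40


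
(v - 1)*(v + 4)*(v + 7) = v^3 + 10*v^2 + 17*v - 28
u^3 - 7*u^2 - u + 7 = (u - 7)*(u - 1)*(u + 1)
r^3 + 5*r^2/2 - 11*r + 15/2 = (r - 3/2)*(r - 1)*(r + 5)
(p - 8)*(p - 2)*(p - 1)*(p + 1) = p^4 - 10*p^3 + 15*p^2 + 10*p - 16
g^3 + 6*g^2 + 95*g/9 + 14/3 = (g + 2/3)*(g + 7/3)*(g + 3)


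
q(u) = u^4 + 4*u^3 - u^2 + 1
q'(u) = 4*u^3 + 12*u^2 - 2*u = 2*u*(2*u^2 + 6*u - 1)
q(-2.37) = -26.32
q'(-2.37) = 18.89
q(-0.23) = 0.90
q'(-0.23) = 1.05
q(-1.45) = -8.88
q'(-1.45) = 15.94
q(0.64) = 1.81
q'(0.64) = 4.68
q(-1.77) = -14.50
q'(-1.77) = 18.95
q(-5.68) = 276.60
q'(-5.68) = -334.49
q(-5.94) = 372.31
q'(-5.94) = -403.06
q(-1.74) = -13.93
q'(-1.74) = 18.74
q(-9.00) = 3565.00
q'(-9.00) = -1926.00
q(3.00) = 181.00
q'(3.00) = 210.00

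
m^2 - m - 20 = (m - 5)*(m + 4)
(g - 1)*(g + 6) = g^2 + 5*g - 6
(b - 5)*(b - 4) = b^2 - 9*b + 20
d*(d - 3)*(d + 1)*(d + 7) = d^4 + 5*d^3 - 17*d^2 - 21*d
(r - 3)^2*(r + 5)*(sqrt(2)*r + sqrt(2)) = sqrt(2)*r^4 - 22*sqrt(2)*r^2 + 24*sqrt(2)*r + 45*sqrt(2)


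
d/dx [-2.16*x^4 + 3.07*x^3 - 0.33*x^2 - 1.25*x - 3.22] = -8.64*x^3 + 9.21*x^2 - 0.66*x - 1.25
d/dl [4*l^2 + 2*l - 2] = 8*l + 2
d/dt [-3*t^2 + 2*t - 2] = 2 - 6*t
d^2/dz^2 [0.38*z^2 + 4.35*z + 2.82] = 0.760000000000000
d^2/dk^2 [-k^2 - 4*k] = -2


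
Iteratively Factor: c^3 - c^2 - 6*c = (c - 3)*(c^2 + 2*c) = c*(c - 3)*(c + 2)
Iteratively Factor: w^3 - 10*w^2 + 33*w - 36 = (w - 4)*(w^2 - 6*w + 9) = (w - 4)*(w - 3)*(w - 3)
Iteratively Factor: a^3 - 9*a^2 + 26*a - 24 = (a - 3)*(a^2 - 6*a + 8) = (a - 3)*(a - 2)*(a - 4)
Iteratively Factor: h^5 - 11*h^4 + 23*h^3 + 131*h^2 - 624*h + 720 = (h - 3)*(h^4 - 8*h^3 - h^2 + 128*h - 240) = (h - 3)*(h + 4)*(h^3 - 12*h^2 + 47*h - 60) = (h - 5)*(h - 3)*(h + 4)*(h^2 - 7*h + 12) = (h - 5)*(h - 4)*(h - 3)*(h + 4)*(h - 3)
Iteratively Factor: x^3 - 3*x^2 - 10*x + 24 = (x - 2)*(x^2 - x - 12) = (x - 4)*(x - 2)*(x + 3)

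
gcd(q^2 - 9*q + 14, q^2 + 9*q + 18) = 1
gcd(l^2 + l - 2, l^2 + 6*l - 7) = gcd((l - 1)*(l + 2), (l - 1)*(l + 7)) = l - 1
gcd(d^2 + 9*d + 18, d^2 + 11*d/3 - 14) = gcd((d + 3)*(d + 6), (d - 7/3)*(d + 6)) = d + 6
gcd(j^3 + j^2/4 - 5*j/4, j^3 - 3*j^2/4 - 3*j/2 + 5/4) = j^2 + j/4 - 5/4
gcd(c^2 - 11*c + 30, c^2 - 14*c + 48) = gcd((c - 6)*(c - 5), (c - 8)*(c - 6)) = c - 6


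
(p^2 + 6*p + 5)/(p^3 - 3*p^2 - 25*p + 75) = (p + 1)/(p^2 - 8*p + 15)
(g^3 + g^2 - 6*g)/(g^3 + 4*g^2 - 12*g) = (g + 3)/(g + 6)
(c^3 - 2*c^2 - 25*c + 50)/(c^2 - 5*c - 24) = (-c^3 + 2*c^2 + 25*c - 50)/(-c^2 + 5*c + 24)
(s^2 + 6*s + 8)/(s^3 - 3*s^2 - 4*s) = (s^2 + 6*s + 8)/(s*(s^2 - 3*s - 4))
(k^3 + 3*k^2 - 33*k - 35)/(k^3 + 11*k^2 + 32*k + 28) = (k^2 - 4*k - 5)/(k^2 + 4*k + 4)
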